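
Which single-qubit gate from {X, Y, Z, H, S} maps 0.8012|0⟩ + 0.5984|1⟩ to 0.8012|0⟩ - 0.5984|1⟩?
Z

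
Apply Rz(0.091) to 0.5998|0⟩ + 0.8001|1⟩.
(0.5992 - 0.02728i)|0⟩ + (0.7993 + 0.03639i)|1⟩

Rz(0.091) = [[e^(−iθ/2), 0], [0, e^(iθ/2)]] with e^(±iθ/2) = cos(θ/2) ± i·sin(θ/2); θ = 0.091, cos(θ/2) ≈ 0.998965, sin(θ/2) ≈ 0.0454843.
With a = amp(|0⟩) = 0.5998 and b = amp(|1⟩) = 0.8001:
new amp(|0⟩) = (0.998965 - 0.0454843i)·a = (0.5992 - 0.02728i)
new amp(|1⟩) = (0.998965 + 0.0454843i)·b = (0.7993 + 0.03639i)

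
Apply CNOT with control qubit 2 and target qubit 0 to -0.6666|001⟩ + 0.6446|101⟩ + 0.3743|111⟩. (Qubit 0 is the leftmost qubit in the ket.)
0.6446|001⟩ + 0.3743|011⟩ - 0.6666|101⟩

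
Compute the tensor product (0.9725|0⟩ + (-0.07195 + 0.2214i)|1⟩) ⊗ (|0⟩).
0.9725|00⟩ + (-0.07195 + 0.2214i)|10⟩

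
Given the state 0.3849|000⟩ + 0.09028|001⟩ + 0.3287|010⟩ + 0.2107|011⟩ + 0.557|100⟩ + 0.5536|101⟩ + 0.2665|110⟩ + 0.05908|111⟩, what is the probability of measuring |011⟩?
0.04439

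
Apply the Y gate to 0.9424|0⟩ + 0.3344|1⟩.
-0.3344i|0⟩ + 0.9424i|1⟩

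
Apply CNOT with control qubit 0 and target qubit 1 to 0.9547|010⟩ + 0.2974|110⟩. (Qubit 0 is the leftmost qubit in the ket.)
0.9547|010⟩ + 0.2974|100⟩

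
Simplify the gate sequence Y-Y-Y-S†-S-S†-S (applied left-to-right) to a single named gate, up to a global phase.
Y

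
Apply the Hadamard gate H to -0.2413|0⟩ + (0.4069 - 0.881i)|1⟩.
(0.1171 - 0.623i)|0⟩ + (-0.4583 + 0.623i)|1⟩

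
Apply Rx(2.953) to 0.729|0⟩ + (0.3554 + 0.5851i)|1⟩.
(0.6511 - 0.3538i)|0⟩ + (0.03346 - 0.6707i)|1⟩

Rx(2.953) = [[cos(θ/2), −i·sin(θ/2)], [−i·sin(θ/2), cos(θ/2)]]; θ = 2.953, cos(θ/2) ≈ 0.0941566, sin(θ/2) ≈ 0.995557.
With a = amp(|0⟩) = 0.729 and b = amp(|1⟩) = (0.3554 + 0.5851i):
new amp(|0⟩) = (0.0941566)·a + (-0.995557i)·b = (0.6511 - 0.3538i)
new amp(|1⟩) = (-0.995557i)·a + (0.0941566)·b = (0.03346 - 0.6707i)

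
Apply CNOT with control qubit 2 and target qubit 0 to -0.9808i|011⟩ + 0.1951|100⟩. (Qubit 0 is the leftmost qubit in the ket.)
0.1951|100⟩ - 0.9808i|111⟩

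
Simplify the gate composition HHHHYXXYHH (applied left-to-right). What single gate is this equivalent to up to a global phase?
I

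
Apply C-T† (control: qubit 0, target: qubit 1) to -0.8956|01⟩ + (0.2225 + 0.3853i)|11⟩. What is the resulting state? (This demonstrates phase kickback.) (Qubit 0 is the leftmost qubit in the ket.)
-0.8956|01⟩ + (0.4298 + 0.1151i)|11⟩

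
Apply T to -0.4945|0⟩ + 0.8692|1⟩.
-0.4945|0⟩ + (0.6146 + 0.6146i)|1⟩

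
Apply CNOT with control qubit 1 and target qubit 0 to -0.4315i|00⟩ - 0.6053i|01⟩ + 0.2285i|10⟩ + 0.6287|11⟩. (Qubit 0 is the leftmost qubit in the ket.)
-0.4315i|00⟩ + 0.6287|01⟩ + 0.2285i|10⟩ - 0.6053i|11⟩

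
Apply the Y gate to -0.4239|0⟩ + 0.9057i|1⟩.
0.9057|0⟩ - 0.4239i|1⟩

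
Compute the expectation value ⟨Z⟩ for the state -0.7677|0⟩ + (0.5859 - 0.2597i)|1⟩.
0.1786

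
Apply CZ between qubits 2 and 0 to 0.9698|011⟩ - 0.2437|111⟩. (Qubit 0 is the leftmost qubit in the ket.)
0.9698|011⟩ + 0.2437|111⟩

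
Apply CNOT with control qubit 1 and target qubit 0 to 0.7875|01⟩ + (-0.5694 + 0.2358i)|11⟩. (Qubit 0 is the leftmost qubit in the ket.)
(-0.5694 + 0.2358i)|01⟩ + 0.7875|11⟩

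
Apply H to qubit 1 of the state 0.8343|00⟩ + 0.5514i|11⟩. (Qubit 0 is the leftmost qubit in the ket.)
0.5899|00⟩ + 0.5899|01⟩ + 0.3899i|10⟩ - 0.3899i|11⟩

H on qubit 1 mixes each pair of kets that differ only in qubit 1: amplitudes (a, b) of (|…0…⟩, |…1…⟩) become ((a + b)/√2, (a − b)/√2). Kets absent from the input have amplitude 0.
(|00⟩, |01⟩): (a, b) = (0.8343, 0) → (0.5899, 0.5899)
(|10⟩, |11⟩): (a, b) = (0, 0.5514i) → (0.3899i, -0.3899i)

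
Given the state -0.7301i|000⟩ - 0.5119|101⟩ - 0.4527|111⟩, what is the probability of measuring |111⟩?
0.2049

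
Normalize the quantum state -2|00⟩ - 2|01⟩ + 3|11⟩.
-0.4851|00⟩ - 0.4851|01⟩ + 0.7276|11⟩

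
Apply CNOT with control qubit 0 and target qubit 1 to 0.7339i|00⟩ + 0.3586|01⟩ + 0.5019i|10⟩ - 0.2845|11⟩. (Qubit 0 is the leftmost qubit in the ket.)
0.7339i|00⟩ + 0.3586|01⟩ - 0.2845|10⟩ + 0.5019i|11⟩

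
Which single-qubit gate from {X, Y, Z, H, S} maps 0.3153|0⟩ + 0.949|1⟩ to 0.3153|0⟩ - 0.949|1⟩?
Z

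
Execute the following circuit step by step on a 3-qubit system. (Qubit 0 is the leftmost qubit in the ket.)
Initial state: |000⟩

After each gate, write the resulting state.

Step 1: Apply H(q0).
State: 1/√2|000⟩ + 1/√2|100⟩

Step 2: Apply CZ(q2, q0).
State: 1/√2|000⟩ + 1/√2|100⟩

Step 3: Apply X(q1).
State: 1/√2|010⟩ + 1/√2|110⟩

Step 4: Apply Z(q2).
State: 1/√2|010⟩ + 1/√2|110⟩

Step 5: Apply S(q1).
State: (1/√2)i|010⟩ + (1/√2)i|110⟩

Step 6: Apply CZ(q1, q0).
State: (1/√2)i|010⟩ - (1/√2)i|110⟩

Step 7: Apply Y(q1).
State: 1/√2|000⟩ - 1/√2|100⟩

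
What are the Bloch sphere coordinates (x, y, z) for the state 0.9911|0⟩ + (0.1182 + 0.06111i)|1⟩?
(0.2343, 0.1211, 0.9646)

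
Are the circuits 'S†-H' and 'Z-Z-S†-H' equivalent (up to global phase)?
Yes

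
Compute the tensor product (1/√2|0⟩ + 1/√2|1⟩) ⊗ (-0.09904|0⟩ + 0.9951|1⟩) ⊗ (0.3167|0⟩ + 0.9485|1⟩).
-0.02218|000⟩ - 0.06643|001⟩ + 0.2228|010⟩ + 0.6674|011⟩ - 0.02218|100⟩ - 0.06643|101⟩ + 0.2228|110⟩ + 0.6674|111⟩

amp(|b₁b₂…⟩) = product of the factor amplitudes for bits b₁, b₂, …; only kets whose every factor amplitude is nonzero survive.
|000⟩: (1/√2)(-0.09904)(0.3167) = -0.02218
|001⟩: (1/√2)(-0.09904)(0.9485) = -0.06643
|010⟩: (1/√2)(0.9951)(0.3167) = 0.2228
|011⟩: (1/√2)(0.9951)(0.9485) = 0.6674
|100⟩: (1/√2)(-0.09904)(0.3167) = -0.02218
|101⟩: (1/√2)(-0.09904)(0.9485) = -0.06643
|110⟩: (1/√2)(0.9951)(0.3167) = 0.2228
|111⟩: (1/√2)(0.9951)(0.9485) = 0.6674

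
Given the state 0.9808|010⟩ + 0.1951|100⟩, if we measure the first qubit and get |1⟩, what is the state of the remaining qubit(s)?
|00⟩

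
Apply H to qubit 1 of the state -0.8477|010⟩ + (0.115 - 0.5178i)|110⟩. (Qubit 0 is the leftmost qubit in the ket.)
-0.5994|000⟩ + 0.5994|010⟩ + (0.08132 - 0.3661i)|100⟩ + (-0.08132 + 0.3661i)|110⟩

H on qubit 1 mixes each pair of kets that differ only in qubit 1: amplitudes (a, b) of (|…0…⟩, |…1…⟩) become ((a + b)/√2, (a − b)/√2). Kets absent from the input have amplitude 0.
(|000⟩, |010⟩): (a, b) = (0, -0.8477) → (-0.5994, 0.5994)
(|100⟩, |110⟩): (a, b) = (0, (0.115 - 0.5178i)) → ((0.08132 - 0.3661i), (-0.08132 + 0.3661i))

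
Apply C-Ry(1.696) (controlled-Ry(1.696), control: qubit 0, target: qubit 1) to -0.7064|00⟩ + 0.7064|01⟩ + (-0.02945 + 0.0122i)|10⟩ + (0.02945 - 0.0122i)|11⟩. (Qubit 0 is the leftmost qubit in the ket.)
-0.7064|00⟩ + 0.7064|01⟩ + (-0.04157 + 0.01722i)|10⟩ + (-0.002606 + 0.001079i)|11⟩

C-Ry(1.696) leaves the control-|0⟩ kets |00⟩, |01⟩ unchanged and applies Ry(1.696) to qubit 1 on the control-|1⟩ pair (|10⟩, |11⟩).
Ry(1.696) = [[cos(θ/2), −sin(θ/2)], [sin(θ/2), cos(θ/2)]]; θ = 1.696, cos(θ/2) ≈ 0.661484, sin(θ/2) ≈ 0.749959.
With a = amp(|10⟩) = (-0.02945 + 0.0122i) and b = amp(|11⟩) = (0.02945 - 0.0122i):
new amp(|10⟩) = (0.661484)·a + (-0.749959)·b = (-0.04157 + 0.01722i)
new amp(|11⟩) = (0.749959)·a + (0.661484)·b = (-0.002606 + 0.001079i)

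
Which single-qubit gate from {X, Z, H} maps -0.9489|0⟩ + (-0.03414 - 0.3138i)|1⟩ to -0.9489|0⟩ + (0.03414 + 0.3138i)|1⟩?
Z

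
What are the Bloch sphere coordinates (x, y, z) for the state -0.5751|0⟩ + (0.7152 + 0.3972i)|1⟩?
(-0.8226, -0.4569, -0.3385)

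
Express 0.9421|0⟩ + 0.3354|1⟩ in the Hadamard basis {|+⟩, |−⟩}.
0.9033|+⟩ + 0.429|−⟩

With |ψ⟩ = α|0⟩ + β|1⟩, the Hadamard-basis coefficients are ⟨+|ψ⟩ = (α + β)/√2 and ⟨−|ψ⟩ = (α − β)/√2.
Here α = 0.9421, β = 0.3354: (α + β)/√2 = 0.9033, (α − β)/√2 = 0.429.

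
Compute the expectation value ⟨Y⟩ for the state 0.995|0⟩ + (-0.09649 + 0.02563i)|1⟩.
0.051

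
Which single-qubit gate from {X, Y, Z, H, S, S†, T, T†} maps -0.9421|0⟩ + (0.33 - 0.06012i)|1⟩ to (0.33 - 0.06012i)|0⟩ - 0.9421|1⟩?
X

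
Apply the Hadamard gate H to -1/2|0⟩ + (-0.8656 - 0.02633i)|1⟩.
(-0.9656 - 0.01862i)|0⟩ + (0.2585 + 0.01862i)|1⟩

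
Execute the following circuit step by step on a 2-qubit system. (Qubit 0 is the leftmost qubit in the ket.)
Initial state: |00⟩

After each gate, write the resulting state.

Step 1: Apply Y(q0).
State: i|10⟩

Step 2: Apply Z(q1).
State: i|10⟩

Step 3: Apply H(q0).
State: (1/√2)i|00⟩ - (1/√2)i|10⟩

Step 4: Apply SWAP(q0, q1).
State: (1/√2)i|00⟩ - (1/√2)i|01⟩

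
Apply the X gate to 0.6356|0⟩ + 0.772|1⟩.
0.772|0⟩ + 0.6356|1⟩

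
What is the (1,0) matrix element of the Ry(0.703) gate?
0.3443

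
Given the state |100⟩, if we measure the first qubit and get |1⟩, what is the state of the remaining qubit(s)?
|00⟩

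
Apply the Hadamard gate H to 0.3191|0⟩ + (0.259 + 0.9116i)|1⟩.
(0.4088 + 0.6446i)|0⟩ + (0.0425 - 0.6446i)|1⟩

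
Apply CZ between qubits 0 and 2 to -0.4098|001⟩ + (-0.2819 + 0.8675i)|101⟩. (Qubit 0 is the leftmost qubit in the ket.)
-0.4098|001⟩ + (0.2819 - 0.8675i)|101⟩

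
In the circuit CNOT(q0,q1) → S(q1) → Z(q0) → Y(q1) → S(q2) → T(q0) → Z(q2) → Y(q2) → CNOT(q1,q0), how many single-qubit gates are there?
7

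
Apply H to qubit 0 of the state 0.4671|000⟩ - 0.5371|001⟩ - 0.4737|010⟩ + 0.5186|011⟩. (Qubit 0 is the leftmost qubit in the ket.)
0.3303|000⟩ - 0.3798|001⟩ - 0.335|010⟩ + 0.3667|011⟩ + 0.3303|100⟩ - 0.3798|101⟩ - 0.335|110⟩ + 0.3667|111⟩

H on qubit 0 mixes each pair of kets that differ only in qubit 0: amplitudes (a, b) of (|…0…⟩, |…1…⟩) become ((a + b)/√2, (a − b)/√2). Kets absent from the input have amplitude 0.
(|000⟩, |100⟩): (a, b) = (0.4671, 0) → (0.3303, 0.3303)
(|001⟩, |101⟩): (a, b) = (-0.5371, 0) → (-0.3798, -0.3798)
(|010⟩, |110⟩): (a, b) = (-0.4737, 0) → (-0.335, -0.335)
(|011⟩, |111⟩): (a, b) = (0.5186, 0) → (0.3667, 0.3667)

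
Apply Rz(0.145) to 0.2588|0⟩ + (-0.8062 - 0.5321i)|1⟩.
(0.2581 - 0.01875i)|0⟩ + (-0.7655 - 0.5891i)|1⟩

Rz(0.145) = [[e^(−iθ/2), 0], [0, e^(iθ/2)]] with e^(±iθ/2) = cos(θ/2) ± i·sin(θ/2); θ = 0.145, cos(θ/2) ≈ 0.997373, sin(θ/2) ≈ 0.0724365.
With a = amp(|0⟩) = 0.2588 and b = amp(|1⟩) = (-0.8062 - 0.5321i):
new amp(|0⟩) = (0.997373 - 0.0724365i)·a = (0.2581 - 0.01875i)
new amp(|1⟩) = (0.997373 + 0.0724365i)·b = (-0.7655 - 0.5891i)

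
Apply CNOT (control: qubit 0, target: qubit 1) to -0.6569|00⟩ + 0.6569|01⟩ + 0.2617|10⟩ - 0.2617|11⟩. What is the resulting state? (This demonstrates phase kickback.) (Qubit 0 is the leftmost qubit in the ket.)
-0.6569|00⟩ + 0.6569|01⟩ - 0.2617|10⟩ + 0.2617|11⟩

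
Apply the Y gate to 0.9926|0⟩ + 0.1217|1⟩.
-0.1217i|0⟩ + 0.9926i|1⟩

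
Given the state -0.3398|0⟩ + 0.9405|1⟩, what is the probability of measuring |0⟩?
0.1155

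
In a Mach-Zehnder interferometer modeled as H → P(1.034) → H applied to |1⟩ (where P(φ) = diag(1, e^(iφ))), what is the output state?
(0.2443 - 0.4297i)|0⟩ + (0.7557 + 0.4297i)|1⟩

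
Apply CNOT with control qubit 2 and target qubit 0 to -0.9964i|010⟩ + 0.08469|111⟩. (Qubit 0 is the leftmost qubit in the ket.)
-0.9964i|010⟩ + 0.08469|011⟩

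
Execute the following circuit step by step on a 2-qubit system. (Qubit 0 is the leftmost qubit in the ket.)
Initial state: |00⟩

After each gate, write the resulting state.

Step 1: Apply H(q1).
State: 1/√2|00⟩ + 1/√2|01⟩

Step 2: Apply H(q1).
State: |00⟩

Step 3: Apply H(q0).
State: 1/√2|00⟩ + 1/√2|10⟩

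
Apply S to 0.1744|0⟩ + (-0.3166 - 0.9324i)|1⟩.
0.1744|0⟩ + (0.9324 - 0.3166i)|1⟩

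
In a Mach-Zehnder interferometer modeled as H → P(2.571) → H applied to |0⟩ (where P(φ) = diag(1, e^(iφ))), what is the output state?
(0.07921 + 0.2701i)|0⟩ + (0.9208 - 0.2701i)|1⟩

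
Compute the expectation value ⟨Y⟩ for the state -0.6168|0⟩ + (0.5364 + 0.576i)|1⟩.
-0.7106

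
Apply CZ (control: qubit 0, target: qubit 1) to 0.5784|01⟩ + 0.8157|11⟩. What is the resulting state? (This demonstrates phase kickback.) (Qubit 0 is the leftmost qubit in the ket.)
0.5784|01⟩ - 0.8157|11⟩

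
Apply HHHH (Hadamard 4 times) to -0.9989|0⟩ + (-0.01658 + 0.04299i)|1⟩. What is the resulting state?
-0.9989|0⟩ + (-0.01658 + 0.04299i)|1⟩

H² = I, so an even number of Hadamards cancels: H^4 = I and the state is unchanged.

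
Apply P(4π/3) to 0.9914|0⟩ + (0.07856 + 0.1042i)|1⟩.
0.9914|0⟩ + (0.05096 - 0.1201i)|1⟩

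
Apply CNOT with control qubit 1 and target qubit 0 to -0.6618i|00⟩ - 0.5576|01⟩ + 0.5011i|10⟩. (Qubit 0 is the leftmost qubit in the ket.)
-0.6618i|00⟩ + 0.5011i|10⟩ - 0.5576|11⟩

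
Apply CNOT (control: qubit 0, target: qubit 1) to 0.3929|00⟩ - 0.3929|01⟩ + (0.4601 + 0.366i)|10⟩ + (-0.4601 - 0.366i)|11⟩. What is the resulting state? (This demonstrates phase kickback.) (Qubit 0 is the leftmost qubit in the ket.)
0.3929|00⟩ - 0.3929|01⟩ + (-0.4601 - 0.366i)|10⟩ + (0.4601 + 0.366i)|11⟩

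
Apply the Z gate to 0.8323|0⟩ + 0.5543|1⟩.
0.8323|0⟩ - 0.5543|1⟩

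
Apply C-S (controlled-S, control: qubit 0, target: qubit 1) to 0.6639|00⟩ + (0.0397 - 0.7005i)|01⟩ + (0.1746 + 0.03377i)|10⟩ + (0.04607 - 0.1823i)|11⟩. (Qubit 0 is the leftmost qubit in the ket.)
0.6639|00⟩ + (0.0397 - 0.7005i)|01⟩ + (0.1746 + 0.03377i)|10⟩ + (0.1823 + 0.04607i)|11⟩

C-S leaves the control-|0⟩ kets |00⟩, |01⟩ unchanged and applies S to qubit 1 on the control-|1⟩ pair (|10⟩, |11⟩).
S = [[1, 0], [0, i]].
With a = amp(|10⟩) = (0.1746 + 0.03377i) and b = amp(|11⟩) = (0.04607 - 0.1823i):
new amp(|10⟩) = (1)·a = (0.1746 + 0.03377i)
new amp(|11⟩) = (i)·b = (0.1823 + 0.04607i)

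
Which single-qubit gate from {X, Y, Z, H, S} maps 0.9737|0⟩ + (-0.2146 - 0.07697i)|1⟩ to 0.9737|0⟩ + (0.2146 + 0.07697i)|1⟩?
Z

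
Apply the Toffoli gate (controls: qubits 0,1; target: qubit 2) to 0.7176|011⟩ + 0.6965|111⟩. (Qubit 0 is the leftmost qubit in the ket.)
0.7176|011⟩ + 0.6965|110⟩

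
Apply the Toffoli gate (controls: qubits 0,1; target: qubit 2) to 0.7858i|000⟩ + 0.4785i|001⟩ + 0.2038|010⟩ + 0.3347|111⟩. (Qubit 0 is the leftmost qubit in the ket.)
0.7858i|000⟩ + 0.4785i|001⟩ + 0.2038|010⟩ + 0.3347|110⟩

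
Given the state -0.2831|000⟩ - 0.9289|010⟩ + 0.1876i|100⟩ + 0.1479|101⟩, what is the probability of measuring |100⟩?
0.03519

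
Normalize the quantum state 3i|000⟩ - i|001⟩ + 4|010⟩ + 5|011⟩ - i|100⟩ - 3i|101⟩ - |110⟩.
0.381i|000⟩ - 0.127i|001⟩ + 0.508|010⟩ + 0.635|011⟩ - 0.127i|100⟩ - 0.381i|101⟩ - 0.127|110⟩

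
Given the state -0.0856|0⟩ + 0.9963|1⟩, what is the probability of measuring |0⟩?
0.007327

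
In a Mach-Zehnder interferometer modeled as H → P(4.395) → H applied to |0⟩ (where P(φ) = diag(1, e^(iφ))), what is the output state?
(0.344 - 0.475i)|0⟩ + (0.656 + 0.475i)|1⟩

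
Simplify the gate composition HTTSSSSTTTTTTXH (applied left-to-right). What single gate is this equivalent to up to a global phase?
Z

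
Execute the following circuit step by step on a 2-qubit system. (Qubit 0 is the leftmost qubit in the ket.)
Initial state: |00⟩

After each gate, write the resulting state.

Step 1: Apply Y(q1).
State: i|01⟩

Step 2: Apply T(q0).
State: i|01⟩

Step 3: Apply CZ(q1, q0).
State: i|01⟩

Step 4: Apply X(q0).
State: i|11⟩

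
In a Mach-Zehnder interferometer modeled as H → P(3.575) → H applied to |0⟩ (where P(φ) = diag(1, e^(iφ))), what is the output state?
(0.04623 - 0.21i)|0⟩ + (0.9538 + 0.21i)|1⟩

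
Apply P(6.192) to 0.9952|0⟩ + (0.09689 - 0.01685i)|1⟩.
0.9952|0⟩ + (0.09495 - 0.0256i)|1⟩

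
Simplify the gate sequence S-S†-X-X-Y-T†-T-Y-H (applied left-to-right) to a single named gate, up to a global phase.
H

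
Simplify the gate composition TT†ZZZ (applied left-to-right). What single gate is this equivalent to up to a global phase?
Z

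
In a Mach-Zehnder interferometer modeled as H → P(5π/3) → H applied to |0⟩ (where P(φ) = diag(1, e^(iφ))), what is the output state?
(0.75 - 0.433i)|0⟩ + (0.25 + 0.433i)|1⟩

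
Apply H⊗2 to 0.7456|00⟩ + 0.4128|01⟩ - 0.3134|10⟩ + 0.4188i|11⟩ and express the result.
(0.4225 + 0.2094i)|00⟩ + (0.0097 - 0.2094i)|01⟩ + (0.7359 - 0.2094i)|10⟩ + (0.3231 + 0.2094i)|11⟩

H⊗2 gives amp(|y⟩) = (1/2) Σ_x (−1)^(x·y) amp(|x⟩), where x·y is the number of positions in which both x and y have a 1.
|00⟩: (0.7456 + 0.4128 - 0.3134 + 0.4188i)/2 = (0.4225 + 0.2094i)
|01⟩: (0.7456 - 0.4128 - 0.3134 - 0.4188i)/2 = (0.0097 - 0.2094i)
|10⟩: (0.7456 + 0.4128 + 0.3134 - 0.4188i)/2 = (0.7359 - 0.2094i)
|11⟩: (0.7456 - 0.4128 + 0.3134 + 0.4188i)/2 = (0.3231 + 0.2094i)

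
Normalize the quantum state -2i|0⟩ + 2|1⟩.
-(1/√2)i|0⟩ + 1/√2|1⟩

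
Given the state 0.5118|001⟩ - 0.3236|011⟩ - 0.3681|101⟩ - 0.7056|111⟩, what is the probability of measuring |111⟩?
0.4979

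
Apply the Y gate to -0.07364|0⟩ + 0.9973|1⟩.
-0.9973i|0⟩ - 0.07364i|1⟩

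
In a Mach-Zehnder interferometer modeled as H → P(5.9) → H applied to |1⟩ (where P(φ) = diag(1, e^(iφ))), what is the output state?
(0.03626 + 0.1869i)|0⟩ + (0.9637 - 0.1869i)|1⟩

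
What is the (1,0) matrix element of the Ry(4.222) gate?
0.8576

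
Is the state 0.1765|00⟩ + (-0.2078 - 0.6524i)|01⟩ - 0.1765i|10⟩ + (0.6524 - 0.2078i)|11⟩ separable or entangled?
Entangled

Writing the state as a|00⟩ + b|01⟩ + c|10⟩ + d|11⟩, it is a product state iff ad − bc = 0.
Here (a, b, c, d) = (0.1765, (-0.2078 - 0.6524i), -0.1765i, (0.6524 - 0.2078i)): ad − bc = (0.1765)(0.6524 - 0.2078i) − (-0.2078 - 0.6524i)(-0.1765i) = (0.2303 - 0.07335i) ≠ 0, so the state is entangled.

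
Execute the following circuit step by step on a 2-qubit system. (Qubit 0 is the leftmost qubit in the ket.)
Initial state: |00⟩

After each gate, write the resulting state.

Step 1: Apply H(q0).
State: 1/√2|00⟩ + 1/√2|10⟩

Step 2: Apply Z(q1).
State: 1/√2|00⟩ + 1/√2|10⟩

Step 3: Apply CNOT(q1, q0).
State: 1/√2|00⟩ + 1/√2|10⟩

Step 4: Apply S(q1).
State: 1/√2|00⟩ + 1/√2|10⟩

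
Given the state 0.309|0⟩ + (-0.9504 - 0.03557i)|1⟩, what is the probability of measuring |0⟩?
0.09548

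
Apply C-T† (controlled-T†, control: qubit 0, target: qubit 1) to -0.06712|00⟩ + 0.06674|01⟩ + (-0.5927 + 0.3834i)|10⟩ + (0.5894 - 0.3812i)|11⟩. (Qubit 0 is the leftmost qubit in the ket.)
-0.06712|00⟩ + 0.06674|01⟩ + (-0.5927 + 0.3834i)|10⟩ + (0.1472 - 0.6863i)|11⟩

C-T† leaves the control-|0⟩ kets |00⟩, |01⟩ unchanged and applies T† to qubit 1 on the control-|1⟩ pair (|10⟩, |11⟩).
T† = [[1, 0], [0, (1/√2 - (1/√2)i)]].
With a = amp(|10⟩) = (-0.5927 + 0.3834i) and b = amp(|11⟩) = (0.5894 - 0.3812i):
new amp(|10⟩) = (1)·a = (-0.5927 + 0.3834i)
new amp(|11⟩) = (1/√2 - (1/√2)i)·b = (0.1472 - 0.6863i)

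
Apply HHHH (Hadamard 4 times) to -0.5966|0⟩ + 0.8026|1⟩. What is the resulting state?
-0.5966|0⟩ + 0.8026|1⟩

H² = I, so an even number of Hadamards cancels: H^4 = I and the state is unchanged.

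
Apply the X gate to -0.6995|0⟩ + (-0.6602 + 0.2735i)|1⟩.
(-0.6602 + 0.2735i)|0⟩ - 0.6995|1⟩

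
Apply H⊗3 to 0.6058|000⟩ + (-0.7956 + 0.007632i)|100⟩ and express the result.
(-0.0671 + 0.002698i)|000⟩ + (-0.0671 + 0.002698i)|001⟩ + (-0.0671 + 0.002698i)|010⟩ + (-0.0671 + 0.002698i)|011⟩ + (0.4955 - 0.002698i)|100⟩ + (0.4955 - 0.002698i)|101⟩ + (0.4955 - 0.002698i)|110⟩ + (0.4955 - 0.002698i)|111⟩

H⊗3 gives amp(|y⟩) = (1/2√2) Σ_x (−1)^(x·y) amp(|x⟩), where x·y is the number of positions in which both x and y have a 1.
|000⟩: (0.6058 + (-0.7956 + 0.007632i))/(2√2) = (-0.0671 + 0.002698i)
|001⟩: (0.6058 + (-0.7956 + 0.007632i))/(2√2) = (-0.0671 + 0.002698i)
|010⟩: (0.6058 + (-0.7956 + 0.007632i))/(2√2) = (-0.0671 + 0.002698i)
|011⟩: (0.6058 + (-0.7956 + 0.007632i))/(2√2) = (-0.0671 + 0.002698i)
|100⟩: (0.6058 - (-0.7956 + 0.007632i))/(2√2) = (0.4955 - 0.002698i)
|101⟩: (0.6058 - (-0.7956 + 0.007632i))/(2√2) = (0.4955 - 0.002698i)
|110⟩: (0.6058 - (-0.7956 + 0.007632i))/(2√2) = (0.4955 - 0.002698i)
|111⟩: (0.6058 - (-0.7956 + 0.007632i))/(2√2) = (0.4955 - 0.002698i)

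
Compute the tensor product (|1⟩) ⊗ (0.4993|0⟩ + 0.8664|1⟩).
0.4993|10⟩ + 0.8664|11⟩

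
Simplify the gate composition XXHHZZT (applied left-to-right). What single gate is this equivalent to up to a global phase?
T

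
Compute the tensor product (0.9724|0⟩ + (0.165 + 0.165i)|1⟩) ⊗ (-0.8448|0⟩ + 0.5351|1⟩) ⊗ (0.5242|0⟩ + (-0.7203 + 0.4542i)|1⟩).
-0.4306|000⟩ + (0.5917 - 0.3731i)|001⟩ + 0.2728|010⟩ + (-0.3748 + 0.2363i)|011⟩ + (-0.07307 - 0.07307i)|100⟩ + (0.1637 + 0.03709i)|101⟩ + (0.04628 + 0.04628i)|110⟩ + (-0.1037 - 0.02349i)|111⟩

amp(|b₁b₂…⟩) = product of the factor amplitudes for bits b₁, b₂, …; only kets whose every factor amplitude is nonzero survive.
|000⟩: (0.9724)(-0.8448)(0.5242) = -0.4306
|001⟩: (0.9724)(-0.8448)(-0.7203 + 0.4542i) = (0.5917 - 0.3731i)
|010⟩: (0.9724)(0.5351)(0.5242) = 0.2728
|011⟩: (0.9724)(0.5351)(-0.7203 + 0.4542i) = (-0.3748 + 0.2363i)
|100⟩: (0.165 + 0.165i)(-0.8448)(0.5242) = (-0.07307 - 0.07307i)
|101⟩: (0.165 + 0.165i)(-0.8448)(-0.7203 + 0.4542i) = (0.1637 + 0.03709i)
|110⟩: (0.165 + 0.165i)(0.5351)(0.5242) = (0.04628 + 0.04628i)
|111⟩: (0.165 + 0.165i)(0.5351)(-0.7203 + 0.4542i) = (-0.1037 - 0.02349i)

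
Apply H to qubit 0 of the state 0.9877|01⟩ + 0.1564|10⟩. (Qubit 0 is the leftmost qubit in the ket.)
0.1106|00⟩ + 0.6984|01⟩ - 0.1106|10⟩ + 0.6984|11⟩

H on qubit 0 mixes each pair of kets that differ only in qubit 0: amplitudes (a, b) of (|…0…⟩, |…1…⟩) become ((a + b)/√2, (a − b)/√2). Kets absent from the input have amplitude 0.
(|00⟩, |10⟩): (a, b) = (0, 0.1564) → (0.1106, -0.1106)
(|01⟩, |11⟩): (a, b) = (0.9877, 0) → (0.6984, 0.6984)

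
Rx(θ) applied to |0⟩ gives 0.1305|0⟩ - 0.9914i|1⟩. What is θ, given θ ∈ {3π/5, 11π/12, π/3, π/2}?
11π/12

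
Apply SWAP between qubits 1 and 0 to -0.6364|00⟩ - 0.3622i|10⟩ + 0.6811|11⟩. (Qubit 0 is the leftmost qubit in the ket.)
-0.6364|00⟩ - 0.3622i|01⟩ + 0.6811|11⟩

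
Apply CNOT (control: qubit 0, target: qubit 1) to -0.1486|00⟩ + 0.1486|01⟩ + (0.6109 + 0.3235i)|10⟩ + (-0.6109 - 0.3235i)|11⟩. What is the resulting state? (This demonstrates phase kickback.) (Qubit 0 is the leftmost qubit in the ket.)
-0.1486|00⟩ + 0.1486|01⟩ + (-0.6109 - 0.3235i)|10⟩ + (0.6109 + 0.3235i)|11⟩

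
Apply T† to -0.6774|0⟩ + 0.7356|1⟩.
-0.6774|0⟩ + (0.5201 - 0.5201i)|1⟩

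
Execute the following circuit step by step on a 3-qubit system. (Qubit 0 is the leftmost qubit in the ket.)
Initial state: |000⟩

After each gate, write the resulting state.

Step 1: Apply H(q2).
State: 1/√2|000⟩ + 1/√2|001⟩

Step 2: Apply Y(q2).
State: -(1/√2)i|000⟩ + (1/√2)i|001⟩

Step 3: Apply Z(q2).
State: -(1/√2)i|000⟩ - (1/√2)i|001⟩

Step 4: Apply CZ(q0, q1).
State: -(1/√2)i|000⟩ - (1/√2)i|001⟩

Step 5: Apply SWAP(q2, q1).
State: -(1/√2)i|000⟩ - (1/√2)i|010⟩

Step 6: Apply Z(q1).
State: -(1/√2)i|000⟩ + (1/√2)i|010⟩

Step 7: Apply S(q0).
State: -(1/√2)i|000⟩ + (1/√2)i|010⟩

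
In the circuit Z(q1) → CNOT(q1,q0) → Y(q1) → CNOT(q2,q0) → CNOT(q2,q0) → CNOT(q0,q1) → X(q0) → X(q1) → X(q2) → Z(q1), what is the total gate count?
10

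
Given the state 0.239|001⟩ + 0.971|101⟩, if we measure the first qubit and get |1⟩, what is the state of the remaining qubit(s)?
|01⟩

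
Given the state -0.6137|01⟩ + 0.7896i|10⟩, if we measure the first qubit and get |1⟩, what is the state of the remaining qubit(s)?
i|0⟩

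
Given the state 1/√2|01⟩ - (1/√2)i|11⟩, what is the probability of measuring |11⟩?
1/2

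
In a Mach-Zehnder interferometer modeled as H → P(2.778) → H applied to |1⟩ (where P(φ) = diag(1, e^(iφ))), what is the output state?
(0.9673 - 0.1778i)|0⟩ + (0.03269 + 0.1778i)|1⟩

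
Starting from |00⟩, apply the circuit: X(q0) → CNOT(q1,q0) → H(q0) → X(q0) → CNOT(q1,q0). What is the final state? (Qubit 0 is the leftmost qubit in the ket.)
-1/√2|00⟩ + 1/√2|10⟩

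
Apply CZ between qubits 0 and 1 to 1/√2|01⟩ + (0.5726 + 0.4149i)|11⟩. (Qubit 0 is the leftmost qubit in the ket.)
1/√2|01⟩ + (-0.5726 - 0.4149i)|11⟩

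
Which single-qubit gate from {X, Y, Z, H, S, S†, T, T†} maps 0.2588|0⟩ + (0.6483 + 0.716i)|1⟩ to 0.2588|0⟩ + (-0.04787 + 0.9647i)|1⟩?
T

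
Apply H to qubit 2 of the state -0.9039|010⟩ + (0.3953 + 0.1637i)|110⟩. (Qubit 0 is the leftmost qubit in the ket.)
-0.6392|010⟩ - 0.6392|011⟩ + (0.2795 + 0.1158i)|110⟩ + (0.2795 + 0.1158i)|111⟩

H on qubit 2 mixes each pair of kets that differ only in qubit 2: amplitudes (a, b) of (|…0…⟩, |…1…⟩) become ((a + b)/√2, (a − b)/√2). Kets absent from the input have amplitude 0.
(|010⟩, |011⟩): (a, b) = (-0.9039, 0) → (-0.6392, -0.6392)
(|110⟩, |111⟩): (a, b) = ((0.3953 + 0.1637i), 0) → ((0.2795 + 0.1158i), (0.2795 + 0.1158i))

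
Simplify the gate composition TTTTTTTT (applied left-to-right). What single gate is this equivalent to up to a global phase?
I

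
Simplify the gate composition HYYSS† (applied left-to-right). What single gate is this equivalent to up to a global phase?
H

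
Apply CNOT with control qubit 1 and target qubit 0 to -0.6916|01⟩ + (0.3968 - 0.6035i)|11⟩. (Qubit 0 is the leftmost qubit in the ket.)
(0.3968 - 0.6035i)|01⟩ - 0.6916|11⟩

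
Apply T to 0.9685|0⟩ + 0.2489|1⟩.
0.9685|0⟩ + (0.176 + 0.176i)|1⟩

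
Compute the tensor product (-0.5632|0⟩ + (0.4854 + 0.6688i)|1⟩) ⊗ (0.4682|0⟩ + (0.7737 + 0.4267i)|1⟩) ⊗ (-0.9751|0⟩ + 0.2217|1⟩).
0.2571|000⟩ - 0.05846|001⟩ + (0.4249 + 0.2343i)|010⟩ + (-0.09661 - 0.05328i)|011⟩ + (-0.2216 - 0.3053i)|100⟩ + (0.05038 + 0.06942i)|101⟩ + (-0.08793 - 0.7065i)|110⟩ + (0.01999 + 0.1606i)|111⟩

amp(|b₁b₂…⟩) = product of the factor amplitudes for bits b₁, b₂, …; only kets whose every factor amplitude is nonzero survive.
|000⟩: (-0.5632)(0.4682)(-0.9751) = 0.2571
|001⟩: (-0.5632)(0.4682)(0.2217) = -0.05846
|010⟩: (-0.5632)(0.7737 + 0.4267i)(-0.9751) = (0.4249 + 0.2343i)
|011⟩: (-0.5632)(0.7737 + 0.4267i)(0.2217) = (-0.09661 - 0.05328i)
|100⟩: (0.4854 + 0.6688i)(0.4682)(-0.9751) = (-0.2216 - 0.3053i)
|101⟩: (0.4854 + 0.6688i)(0.4682)(0.2217) = (0.05038 + 0.06942i)
|110⟩: (0.4854 + 0.6688i)(0.7737 + 0.4267i)(-0.9751) = (-0.08793 - 0.7065i)
|111⟩: (0.4854 + 0.6688i)(0.7737 + 0.4267i)(0.2217) = (0.01999 + 0.1606i)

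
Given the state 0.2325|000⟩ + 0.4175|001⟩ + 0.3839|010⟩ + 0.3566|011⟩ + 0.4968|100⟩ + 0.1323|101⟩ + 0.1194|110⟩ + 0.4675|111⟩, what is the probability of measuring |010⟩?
0.1474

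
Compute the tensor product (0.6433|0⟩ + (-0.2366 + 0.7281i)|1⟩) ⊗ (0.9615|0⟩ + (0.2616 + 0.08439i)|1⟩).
0.6185|00⟩ + (0.1683 + 0.05429i)|01⟩ + (-0.2275 + 0.7001i)|10⟩ + (-0.1233 + 0.1705i)|11⟩

amp(|b₁b₂…⟩) = product of the factor amplitudes for bits b₁, b₂, …; only kets whose every factor amplitude is nonzero survive.
|00⟩: (0.6433)(0.9615) = 0.6185
|01⟩: (0.6433)(0.2616 + 0.08439i) = (0.1683 + 0.05429i)
|10⟩: (-0.2366 + 0.7281i)(0.9615) = (-0.2275 + 0.7001i)
|11⟩: (-0.2366 + 0.7281i)(0.2616 + 0.08439i) = (-0.1233 + 0.1705i)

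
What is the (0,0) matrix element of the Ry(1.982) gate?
0.5479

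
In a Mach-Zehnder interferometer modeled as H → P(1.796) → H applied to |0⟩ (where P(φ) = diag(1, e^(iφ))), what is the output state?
(0.3883 + 0.4874i)|0⟩ + (0.6117 - 0.4874i)|1⟩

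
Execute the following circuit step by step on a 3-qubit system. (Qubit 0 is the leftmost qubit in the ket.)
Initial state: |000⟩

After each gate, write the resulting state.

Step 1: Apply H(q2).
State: 1/√2|000⟩ + 1/√2|001⟩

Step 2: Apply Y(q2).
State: -(1/√2)i|000⟩ + (1/√2)i|001⟩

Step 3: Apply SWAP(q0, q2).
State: -(1/√2)i|000⟩ + (1/√2)i|100⟩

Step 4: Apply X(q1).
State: -(1/√2)i|010⟩ + (1/√2)i|110⟩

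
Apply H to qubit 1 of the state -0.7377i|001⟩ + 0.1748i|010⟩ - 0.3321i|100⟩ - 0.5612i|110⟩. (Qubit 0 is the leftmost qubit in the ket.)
0.1236i|000⟩ - 0.5216i|001⟩ - 0.1236i|010⟩ - 0.5216i|011⟩ - 0.6317i|100⟩ + 0.162i|110⟩

H on qubit 1 mixes each pair of kets that differ only in qubit 1: amplitudes (a, b) of (|…0…⟩, |…1…⟩) become ((a + b)/√2, (a − b)/√2). Kets absent from the input have amplitude 0.
(|000⟩, |010⟩): (a, b) = (0, 0.1748i) → (0.1236i, -0.1236i)
(|001⟩, |011⟩): (a, b) = (-0.7377i, 0) → (-0.5216i, -0.5216i)
(|100⟩, |110⟩): (a, b) = (-0.3321i, -0.5612i) → (-0.6317i, 0.162i)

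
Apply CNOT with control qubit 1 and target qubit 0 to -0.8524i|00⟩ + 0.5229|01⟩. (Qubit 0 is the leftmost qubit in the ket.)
-0.8524i|00⟩ + 0.5229|11⟩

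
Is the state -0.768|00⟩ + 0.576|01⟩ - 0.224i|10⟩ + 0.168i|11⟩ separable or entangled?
Separable

Writing the state as a|00⟩ + b|01⟩ + c|10⟩ + d|11⟩, it is a product state iff ad − bc = 0.
Here (a, b, c, d) = (-0.768, 0.576, -0.224i, 0.168i): ad − bc = (-0.768)(0.168i) − (0.576)(-0.224i) = 0, so the state is separable.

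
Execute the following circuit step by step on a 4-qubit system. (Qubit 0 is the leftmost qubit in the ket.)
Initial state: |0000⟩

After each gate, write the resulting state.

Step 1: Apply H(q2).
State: 1/√2|0000⟩ + 1/√2|0010⟩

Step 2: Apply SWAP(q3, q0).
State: 1/√2|0000⟩ + 1/√2|0010⟩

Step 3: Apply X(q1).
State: 1/√2|0100⟩ + 1/√2|0110⟩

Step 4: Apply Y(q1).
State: -(1/√2)i|0000⟩ - (1/√2)i|0010⟩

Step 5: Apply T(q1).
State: -(1/√2)i|0000⟩ - (1/√2)i|0010⟩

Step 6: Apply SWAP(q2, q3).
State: -(1/√2)i|0000⟩ - (1/√2)i|0001⟩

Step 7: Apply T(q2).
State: -(1/√2)i|0000⟩ - (1/√2)i|0001⟩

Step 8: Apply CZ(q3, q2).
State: -(1/√2)i|0000⟩ - (1/√2)i|0001⟩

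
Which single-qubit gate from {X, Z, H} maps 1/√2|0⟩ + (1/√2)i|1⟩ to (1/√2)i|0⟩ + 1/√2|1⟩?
X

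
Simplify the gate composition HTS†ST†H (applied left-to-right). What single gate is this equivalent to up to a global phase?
I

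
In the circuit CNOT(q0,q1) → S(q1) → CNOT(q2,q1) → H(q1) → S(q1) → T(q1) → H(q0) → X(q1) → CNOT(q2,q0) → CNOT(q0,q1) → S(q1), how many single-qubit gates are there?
7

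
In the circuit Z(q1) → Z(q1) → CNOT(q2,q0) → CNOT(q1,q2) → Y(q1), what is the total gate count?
5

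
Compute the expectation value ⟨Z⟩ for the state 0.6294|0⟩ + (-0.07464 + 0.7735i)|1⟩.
-0.2077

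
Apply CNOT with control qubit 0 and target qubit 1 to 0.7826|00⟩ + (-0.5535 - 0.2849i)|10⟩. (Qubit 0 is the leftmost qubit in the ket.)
0.7826|00⟩ + (-0.5535 - 0.2849i)|11⟩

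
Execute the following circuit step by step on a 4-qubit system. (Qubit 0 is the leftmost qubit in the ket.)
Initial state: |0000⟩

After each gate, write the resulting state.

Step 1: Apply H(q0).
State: 1/√2|0000⟩ + 1/√2|1000⟩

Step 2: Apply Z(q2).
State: 1/√2|0000⟩ + 1/√2|1000⟩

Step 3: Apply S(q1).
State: 1/√2|0000⟩ + 1/√2|1000⟩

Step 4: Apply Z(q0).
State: 1/√2|0000⟩ - 1/√2|1000⟩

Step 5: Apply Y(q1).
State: (1/√2)i|0100⟩ - (1/√2)i|1100⟩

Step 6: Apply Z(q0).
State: (1/√2)i|0100⟩ + (1/√2)i|1100⟩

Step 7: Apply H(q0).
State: i|0100⟩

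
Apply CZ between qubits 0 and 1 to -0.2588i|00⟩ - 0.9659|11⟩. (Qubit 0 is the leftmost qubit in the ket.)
-0.2588i|00⟩ + 0.9659|11⟩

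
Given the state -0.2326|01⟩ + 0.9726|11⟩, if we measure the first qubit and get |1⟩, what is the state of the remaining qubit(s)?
|1⟩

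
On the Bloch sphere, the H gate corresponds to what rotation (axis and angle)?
Rotation by π around the (x+z)/√2 axis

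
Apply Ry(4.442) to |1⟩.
-0.796|0⟩ - 0.6053|1⟩

Ry(4.442) = [[cos(θ/2), −sin(θ/2)], [sin(θ/2), cos(θ/2)]]; θ = 4.442, cos(θ/2) ≈ -0.605349, sin(θ/2) ≈ 0.795961.
With a = amp(|0⟩) = 0 and b = amp(|1⟩) = 1:
new amp(|0⟩) = (-0.605349)·a + (-0.795961)·b = -0.796
new amp(|1⟩) = (0.795961)·a + (-0.605349)·b = -0.6053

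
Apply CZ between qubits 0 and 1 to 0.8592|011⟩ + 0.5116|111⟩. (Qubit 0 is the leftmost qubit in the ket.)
0.8592|011⟩ - 0.5116|111⟩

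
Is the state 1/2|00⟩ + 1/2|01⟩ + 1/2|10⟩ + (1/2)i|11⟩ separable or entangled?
Entangled

Writing the state as a|00⟩ + b|01⟩ + c|10⟩ + d|11⟩, it is a product state iff ad − bc = 0.
Here (a, b, c, d) = (1/2, 1/2, 1/2, (1/2)i): ad − bc = (1/2)((1/2)i) − (1/2)(1/2) = (-0.25 + 0.25i) ≠ 0, so the state is entangled.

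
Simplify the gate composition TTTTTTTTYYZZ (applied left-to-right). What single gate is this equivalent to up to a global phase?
I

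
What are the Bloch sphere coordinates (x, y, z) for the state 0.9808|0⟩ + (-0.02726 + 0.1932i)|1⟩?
(-0.05347, 0.379, 0.9239)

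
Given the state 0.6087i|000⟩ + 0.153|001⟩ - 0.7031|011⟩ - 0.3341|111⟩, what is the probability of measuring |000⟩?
0.3705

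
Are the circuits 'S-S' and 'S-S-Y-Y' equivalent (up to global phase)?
Yes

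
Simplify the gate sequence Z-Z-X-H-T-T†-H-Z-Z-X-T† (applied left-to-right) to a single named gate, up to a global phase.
T†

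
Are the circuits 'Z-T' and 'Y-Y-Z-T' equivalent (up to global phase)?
Yes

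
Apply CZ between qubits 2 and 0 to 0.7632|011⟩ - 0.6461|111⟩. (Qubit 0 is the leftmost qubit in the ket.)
0.7632|011⟩ + 0.6461|111⟩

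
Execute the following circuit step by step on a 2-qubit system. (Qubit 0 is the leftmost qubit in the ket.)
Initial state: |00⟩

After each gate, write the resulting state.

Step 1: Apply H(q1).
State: 1/√2|00⟩ + 1/√2|01⟩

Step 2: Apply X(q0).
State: 1/√2|10⟩ + 1/√2|11⟩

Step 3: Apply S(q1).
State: 1/√2|10⟩ + (1/√2)i|11⟩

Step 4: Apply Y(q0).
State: -(1/√2)i|00⟩ + 1/√2|01⟩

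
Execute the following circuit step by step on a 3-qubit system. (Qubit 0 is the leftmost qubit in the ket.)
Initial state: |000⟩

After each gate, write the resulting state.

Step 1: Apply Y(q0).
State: i|100⟩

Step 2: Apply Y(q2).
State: -|101⟩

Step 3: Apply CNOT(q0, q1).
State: -|111⟩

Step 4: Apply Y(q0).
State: i|011⟩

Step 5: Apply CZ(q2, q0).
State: i|011⟩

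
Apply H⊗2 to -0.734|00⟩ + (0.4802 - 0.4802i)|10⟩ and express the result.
(-0.1269 - 0.2401i)|00⟩ + (-0.1269 - 0.2401i)|01⟩ + (-0.6071 + 0.2401i)|10⟩ + (-0.6071 + 0.2401i)|11⟩

H⊗2 gives amp(|y⟩) = (1/2) Σ_x (−1)^(x·y) amp(|x⟩), where x·y is the number of positions in which both x and y have a 1.
|00⟩: (-0.734 + (0.4802 - 0.4802i))/2 = (-0.1269 - 0.2401i)
|01⟩: (-0.734 + (0.4802 - 0.4802i))/2 = (-0.1269 - 0.2401i)
|10⟩: (-0.734 - (0.4802 - 0.4802i))/2 = (-0.6071 + 0.2401i)
|11⟩: (-0.734 - (0.4802 - 0.4802i))/2 = (-0.6071 + 0.2401i)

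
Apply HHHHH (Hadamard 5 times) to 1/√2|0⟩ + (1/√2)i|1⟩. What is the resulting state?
(1/2 + (1/2)i)|0⟩ + (1/2 - (1/2)i)|1⟩

H² = I, so H^5 = H: a single Hadamard. With (a, b) = (1/√2, (1/√2)i), H gives ((a + b)/√2, (a − b)/√2) = ((1/2 + (1/2)i), (1/2 - (1/2)i)).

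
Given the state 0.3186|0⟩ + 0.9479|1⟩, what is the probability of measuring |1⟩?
0.8985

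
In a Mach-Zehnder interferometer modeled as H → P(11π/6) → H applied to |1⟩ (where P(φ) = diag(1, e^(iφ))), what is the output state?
(0.06699 + 0.25i)|0⟩ + (0.933 - 0.25i)|1⟩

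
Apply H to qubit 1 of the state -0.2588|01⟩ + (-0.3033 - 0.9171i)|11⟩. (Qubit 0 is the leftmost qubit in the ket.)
-0.183|00⟩ + 0.183|01⟩ + (-0.2145 - 0.6485i)|10⟩ + (0.2145 + 0.6485i)|11⟩

H on qubit 1 mixes each pair of kets that differ only in qubit 1: amplitudes (a, b) of (|…0…⟩, |…1…⟩) become ((a + b)/√2, (a − b)/√2). Kets absent from the input have amplitude 0.
(|00⟩, |01⟩): (a, b) = (0, -0.2588) → (-0.183, 0.183)
(|10⟩, |11⟩): (a, b) = (0, (-0.3033 - 0.9171i)) → ((-0.2145 - 0.6485i), (0.2145 + 0.6485i))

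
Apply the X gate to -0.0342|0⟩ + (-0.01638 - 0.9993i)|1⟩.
(-0.01638 - 0.9993i)|0⟩ - 0.0342|1⟩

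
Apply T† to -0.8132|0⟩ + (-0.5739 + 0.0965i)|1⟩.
-0.8132|0⟩ + (-0.3376 + 0.474i)|1⟩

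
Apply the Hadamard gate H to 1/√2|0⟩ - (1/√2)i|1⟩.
(1/2 - (1/2)i)|0⟩ + (1/2 + (1/2)i)|1⟩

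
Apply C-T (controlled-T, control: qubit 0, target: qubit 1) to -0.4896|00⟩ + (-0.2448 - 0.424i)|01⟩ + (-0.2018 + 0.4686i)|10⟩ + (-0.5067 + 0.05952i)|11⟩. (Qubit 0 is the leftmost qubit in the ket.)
-0.4896|00⟩ + (-0.2448 - 0.424i)|01⟩ + (-0.2018 + 0.4686i)|10⟩ + (-0.4004 - 0.3162i)|11⟩

C-T leaves the control-|0⟩ kets |00⟩, |01⟩ unchanged and applies T to qubit 1 on the control-|1⟩ pair (|10⟩, |11⟩).
T = [[1, 0], [0, (1/√2 + (1/√2)i)]].
With a = amp(|10⟩) = (-0.2018 + 0.4686i) and b = amp(|11⟩) = (-0.5067 + 0.05952i):
new amp(|10⟩) = (1)·a = (-0.2018 + 0.4686i)
new amp(|11⟩) = (1/√2 + (1/√2)i)·b = (-0.4004 - 0.3162i)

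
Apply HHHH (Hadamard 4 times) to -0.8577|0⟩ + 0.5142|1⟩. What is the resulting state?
-0.8577|0⟩ + 0.5142|1⟩

H² = I, so an even number of Hadamards cancels: H^4 = I and the state is unchanged.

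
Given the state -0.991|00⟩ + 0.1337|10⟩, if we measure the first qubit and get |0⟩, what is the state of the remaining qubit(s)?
-|0⟩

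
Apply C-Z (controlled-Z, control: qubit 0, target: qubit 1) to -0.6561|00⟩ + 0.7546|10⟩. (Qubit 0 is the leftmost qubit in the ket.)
-0.6561|00⟩ + 0.7546|10⟩

C-Z leaves the control-|0⟩ kets |00⟩, |01⟩ unchanged and applies Z to qubit 1 on the control-|1⟩ pair (|10⟩, |11⟩).
Z = [[1, 0], [0, -1]].
With a = amp(|10⟩) = 0.7546 and b = amp(|11⟩) = 0:
new amp(|10⟩) = (1)·a = 0.7546
new amp(|11⟩) = (-1)·b = 0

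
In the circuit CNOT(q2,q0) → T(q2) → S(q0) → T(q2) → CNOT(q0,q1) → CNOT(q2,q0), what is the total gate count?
6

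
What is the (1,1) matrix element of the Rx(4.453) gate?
-0.6097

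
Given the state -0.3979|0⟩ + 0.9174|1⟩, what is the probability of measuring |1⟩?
0.8416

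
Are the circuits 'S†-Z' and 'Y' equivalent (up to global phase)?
No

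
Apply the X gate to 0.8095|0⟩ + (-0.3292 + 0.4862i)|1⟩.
(-0.3292 + 0.4862i)|0⟩ + 0.8095|1⟩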